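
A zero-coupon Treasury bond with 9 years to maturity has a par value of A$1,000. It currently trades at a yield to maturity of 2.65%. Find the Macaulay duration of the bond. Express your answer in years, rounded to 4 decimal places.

9.0000 years

A zero-coupon bond has a single cash flow at maturity, so its Macaulay duration equals its maturity: 9 years.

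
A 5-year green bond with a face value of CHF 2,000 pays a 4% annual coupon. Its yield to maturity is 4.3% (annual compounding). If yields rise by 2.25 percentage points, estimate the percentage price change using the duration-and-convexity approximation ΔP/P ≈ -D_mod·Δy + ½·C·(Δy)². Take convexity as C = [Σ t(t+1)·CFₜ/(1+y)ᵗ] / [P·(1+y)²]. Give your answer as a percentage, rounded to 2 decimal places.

With y = 0.043:
  t   CF        PV=CF/(1+0.043)^t    t·PV        t(t+1)·PV
  1        80.00        76.7018        76.7018         153.4036
  2        80.00        73.5396       147.0792         441.2377
  3        80.00        70.5078       211.5234         846.0934
  4        80.00        67.6009       270.4038       1,352.0189
  5     2,080.00     1,685.1625     8,425.8126      50,554.8758
  Σ                  1,973.5127     9,131.5208      53,347.6294
P = 1,973.5127; D_Mac = 4.62704 yrs; D_mod = 4.43628 yrs; C = 24.84887.
Duration effect: -4.43628 × (+0.0225) = -0.099816
Convexity effect: 0.5 × 24.84887 × (0.0225)² = +0.0062899
ΔP/P ≈ -0.099816 + 0.0062899 = -0.093526 = -9.3526%.

-9.35%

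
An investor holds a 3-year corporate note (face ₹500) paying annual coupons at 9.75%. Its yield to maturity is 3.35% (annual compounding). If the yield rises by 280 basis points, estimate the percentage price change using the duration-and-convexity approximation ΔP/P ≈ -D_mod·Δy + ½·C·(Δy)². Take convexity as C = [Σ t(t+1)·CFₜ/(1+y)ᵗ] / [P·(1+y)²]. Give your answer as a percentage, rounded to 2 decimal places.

-7.09%

With y = 0.0335:
  t   CF        PV=CF/(1+0.0335)^t    t·PV        t(t+1)·PV
  1        48.75        47.1698        47.1698          94.3396
  2        48.75        45.6408        91.2817         273.8451
  3       548.75       497.0992     1,491.2977       5,965.1908
  Σ                    589.9099     1,629.7492       6,333.3754
P = 589.9099; D_Mac = 2.76271 yrs; D_mod = 2.67316 yrs; C = 10.05145.
Duration effect: -2.67316 × (+0.028) = -0.074848
Convexity effect: 0.5 × 10.05145 × (0.028)² = +0.0039402
ΔP/P ≈ -0.074848 + 0.0039402 = -0.070908 = -7.0908%.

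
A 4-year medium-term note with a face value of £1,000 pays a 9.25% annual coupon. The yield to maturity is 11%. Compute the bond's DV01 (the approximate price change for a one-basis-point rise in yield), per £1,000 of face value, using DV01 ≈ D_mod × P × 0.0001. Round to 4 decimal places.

Periodic yield y = 0.11.
  t   CF        PV=CF/(1+0.11)^t    t·PV
  1        92.50        83.3333        83.3333
  2        92.50        75.0751       150.1502
  3        92.50        67.6352       202.9056
  4     1,092.50       719.6636     2,878.6544
  Σ                    945.7072     3,315.0434
P = 945.7072; D_Mac = 3.50536 yrs; D_mod = 3.15798 yrs.
DV01 ≈ 3.15798 × 945.7072 × 0.0001 = 0.298653.

£0.2987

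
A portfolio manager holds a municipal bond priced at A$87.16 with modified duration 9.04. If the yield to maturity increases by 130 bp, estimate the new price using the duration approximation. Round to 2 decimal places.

Duration approximation: ΔP/P ≈ -D_mod · Δy = -9.04 × (+0.013) = -0.117520.
New price ≈ 87.16 × (1 - 0.117520) = 76.9169568.

A$76.92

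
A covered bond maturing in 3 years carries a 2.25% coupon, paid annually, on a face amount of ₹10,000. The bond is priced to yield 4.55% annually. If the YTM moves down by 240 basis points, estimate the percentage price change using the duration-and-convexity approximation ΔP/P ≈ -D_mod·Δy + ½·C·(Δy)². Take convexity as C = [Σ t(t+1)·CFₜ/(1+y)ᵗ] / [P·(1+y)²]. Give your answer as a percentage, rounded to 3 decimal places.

+7.037%

With y = 0.0455:
  t   CF        PV=CF/(1+0.0455)^t    t·PV        t(t+1)·PV
  1       225.00       215.2080       215.2080         430.4161
  2       225.00       205.8422       411.6844       1,235.0533
  3    10,225.00     8,947.2836    26,841.8509     107,367.4037
  Σ                  9,368.3339    27,468.7434     109,032.8730
P = 9,368.3339; D_Mac = 2.93208 yrs; D_mod = 2.80448 yrs; C = 10.64748.
Duration effect: -2.80448 × (-0.024) = +0.067308
Convexity effect: 0.5 × 10.64748 × (-0.024)² = +0.0030665
ΔP/P ≈ +0.067308 + 0.0030665 = +0.070374 = +7.0374%.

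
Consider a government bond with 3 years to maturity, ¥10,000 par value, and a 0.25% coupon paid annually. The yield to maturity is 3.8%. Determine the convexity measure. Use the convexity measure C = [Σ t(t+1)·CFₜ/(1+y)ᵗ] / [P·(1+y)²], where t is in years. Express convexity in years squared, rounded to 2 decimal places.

11.10

With y = 0.038:
  t   CF        PV=CF/(1+0.038)^t    t·PV        t(t+1)·PV
  1        25.00        24.0848        24.0848          48.1696
  2        25.00        23.2031        46.4061         139.2184
  3    10,025.00     8,963.8034    26,891.4101     107,565.6403
  Σ                  9,011.0912    26,961.9010     107,753.0282
P = 9,011.0912.
Convexity = Σ t(t+1)·PV / [P·(1+y)²] = 107,753.0282 / (9,011.0912 × 1.077444) = 11.09832.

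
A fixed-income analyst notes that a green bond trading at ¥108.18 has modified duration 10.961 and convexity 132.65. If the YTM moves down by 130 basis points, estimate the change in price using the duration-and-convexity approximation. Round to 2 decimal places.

+¥16.63

Duration effect: -D_mod·Δy = -10.961 × (-0.013) = +0.142493
Convexity effect: ½·C·(Δy)² = 0.5 × 132.65 × (-0.013)² = +0.011208925
ΔP/P ≈ +0.142493 + 0.011208925 = +0.153701925
ΔP ≈ 108.18 × (+0.153701925) = +16.6274742465.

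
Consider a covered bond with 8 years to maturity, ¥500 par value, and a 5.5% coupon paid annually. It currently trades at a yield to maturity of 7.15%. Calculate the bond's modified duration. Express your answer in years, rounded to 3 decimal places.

6.162 years

Periodic yield y = 0.0715. First find Macaulay duration:
  t   CF        PV=CF/(1+0.0715)^t    t·PV
  1        27.50        25.6650        25.6650
  2        27.50        23.9524        47.9047
  3        27.50        22.3540        67.0621
  4        27.50        20.8624        83.4495
  5        27.50        19.4703        97.3513
  6        27.50        18.1710       109.0262
  7        27.50        16.9585       118.7095
  8       527.50       303.5883     2,428.7066
  Σ                    451.0219     2,977.8750
P = 451.0219; Macaulay duration = 2,977.8750 / 451.0219 = 6.60251 years.
Modified duration = D_Mac / (1 + y) = 6.60251 / 1.0715 = 6.16193 years.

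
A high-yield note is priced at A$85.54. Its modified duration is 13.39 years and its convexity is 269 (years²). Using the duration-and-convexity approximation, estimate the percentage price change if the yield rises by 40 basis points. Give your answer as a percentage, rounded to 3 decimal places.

Duration effect: -D_mod·Δy = -13.39 × (+0.004) = -0.053560
Convexity effect: ½·C·(Δy)² = 0.5 × 269 × (0.004)² = +0.0021520
ΔP/P ≈ -0.053560 + 0.0021520 = -0.051408
= -5.1408%.

-5.141%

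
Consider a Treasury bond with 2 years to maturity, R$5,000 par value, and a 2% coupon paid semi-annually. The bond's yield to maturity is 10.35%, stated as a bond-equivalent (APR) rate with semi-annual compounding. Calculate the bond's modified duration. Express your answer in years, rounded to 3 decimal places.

1.871 years

Periodic yield y = 0.05175. First find Macaulay duration:
  t   CF        PV=CF/(1+0.05175)^t    t·PV
  1        50.00        47.5398        47.5398
  2        50.00        45.2007        90.4014
  3        50.00        42.9766       128.9299
  4     5,050.00     4,127.0649    16,508.2595
  Σ                  4,262.7820    16,775.1306
P = 4,262.7820; Macaulay duration = 16,775.1306 / 4,262.7820 = 3.93525 half-year periods = 1.96763 years.
Modified duration = D_Mac / (1 + y) = 1.96763 / 1.05175 = 1.87081 years.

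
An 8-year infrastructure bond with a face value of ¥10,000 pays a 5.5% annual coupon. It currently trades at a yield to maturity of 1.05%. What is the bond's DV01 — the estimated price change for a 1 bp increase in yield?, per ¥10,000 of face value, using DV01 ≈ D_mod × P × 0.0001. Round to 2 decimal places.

¥9.13

Periodic yield y = 0.0105.
  t   CF        PV=CF/(1+0.0105)^t    t·PV
  1       550.00       544.2850       544.2850
  2       550.00       538.6294     1,077.2588
  3       550.00       533.0326     1,599.0977
  4       550.00       527.4939     2,109.9755
  5       550.00       522.0127     2,610.0637
  6       550.00       516.5886     3,099.5313
  7       550.00       511.2207     3,578.5452
  8    10,550.00     9,704.2487    77,633.9894
  Σ                 13,397.5115    92,252.7465
P = 13,397.5115; D_Mac = 6.88581 yrs; D_mod = 6.81426 yrs.
DV01 ≈ 6.81426 × 13,397.5115 × 0.0001 = 9.129416.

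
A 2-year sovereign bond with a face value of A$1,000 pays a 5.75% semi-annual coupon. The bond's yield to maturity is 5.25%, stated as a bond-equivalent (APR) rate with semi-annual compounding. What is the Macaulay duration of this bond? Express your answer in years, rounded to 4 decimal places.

1.9181 years

Periodic yield y = 0.02625. Discount each cash flow and weight by its period:
  t   CF        PV=CF/(1+0.02625)^t    t·PV
  1        28.75        28.0146        28.0146
  2        28.75        27.2980        54.5961
  3        28.75        26.5998        79.7994
  4     1,028.75       927.4642     3,709.8569
  Σ                  1,009.3767     3,872.2670
Price P = Σ PV = 1,009.3767.
Macaulay duration = Σ(t·PV) / P = 3,872.2670 / 1,009.3767 = 3.83630 half-year periods.
In years: 3.83630 / 2 = 1.91815 years.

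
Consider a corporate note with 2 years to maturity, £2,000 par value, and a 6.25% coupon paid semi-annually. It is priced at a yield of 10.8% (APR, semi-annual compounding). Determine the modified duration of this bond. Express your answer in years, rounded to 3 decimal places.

1.809 years

Periodic yield y = 0.054. First find Macaulay duration:
  t   CF        PV=CF/(1+0.054)^t    t·PV
  1        62.50        59.2979        59.2979
  2        62.50        56.2599       112.5198
  3        62.50        53.3775       160.1325
  4     2,062.50     1,671.2119     6,684.8475
  Σ                  1,840.1472     7,016.7977
P = 1,840.1472; Macaulay duration = 7,016.7977 / 1,840.1472 = 3.81317 half-year periods = 1.90659 years.
Modified duration = D_Mac / (1 + y) = 1.90659 / 1.054 = 1.80891 years.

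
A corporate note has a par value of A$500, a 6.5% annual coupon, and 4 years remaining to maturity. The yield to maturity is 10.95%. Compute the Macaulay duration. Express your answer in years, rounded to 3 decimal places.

3.618 years

Periodic yield y = 0.1095. Discount each cash flow and weight by its year:
  t   CF        PV=CF/(1+0.1095)^t    t·PV
  1        32.50        29.2925        29.2925
  2        32.50        26.4015        52.8030
  3        32.50        23.7959        71.3876
  4       532.50       351.4070     1,405.6279
  Σ                    430.8968     1,559.1110
Price P = Σ PV = 430.8968.
Macaulay duration = Σ(t·PV) / P = 1,559.1110 / 430.8968 = 3.61829 years.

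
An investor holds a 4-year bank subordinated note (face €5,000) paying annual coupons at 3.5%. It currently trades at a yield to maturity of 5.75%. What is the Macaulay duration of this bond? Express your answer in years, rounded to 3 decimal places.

Periodic yield y = 0.0575. Discount each cash flow and weight by its year:
  t   CF        PV=CF/(1+0.0575)^t    t·PV
  1       175.00       165.4846       165.4846
  2       175.00       156.4867       312.9733
  3       175.00       147.9779       443.9338
  4     5,175.00     4,137.9844    16,551.9376
  Σ                  4,607.9336    17,474.3293
Price P = Σ PV = 4,607.9336.
Macaulay duration = Σ(t·PV) / P = 17,474.3293 / 4,607.9336 = 3.79223 years.

3.792 years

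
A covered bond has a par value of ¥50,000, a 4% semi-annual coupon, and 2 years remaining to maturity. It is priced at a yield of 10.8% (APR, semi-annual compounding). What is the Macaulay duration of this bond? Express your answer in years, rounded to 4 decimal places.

1.9375 years

Periodic yield y = 0.054. Discount each cash flow and weight by its period:
  t   CF        PV=CF/(1+0.054)^t    t·PV
  1     1,000.00       948.7666       948.7666
  2     1,000.00       900.1581     1,800.3161
  3     1,000.00       854.0399     2,562.1197
  4    51,000.00    41,324.5119   165,298.0476
  Σ                 44,027.4765   170,609.2501
Price P = Σ PV = 44,027.4765.
Macaulay duration = Σ(t·PV) / P = 170,609.2501 / 44,027.4765 = 3.87506 half-year periods.
In years: 3.87506 / 2 = 1.93753 years.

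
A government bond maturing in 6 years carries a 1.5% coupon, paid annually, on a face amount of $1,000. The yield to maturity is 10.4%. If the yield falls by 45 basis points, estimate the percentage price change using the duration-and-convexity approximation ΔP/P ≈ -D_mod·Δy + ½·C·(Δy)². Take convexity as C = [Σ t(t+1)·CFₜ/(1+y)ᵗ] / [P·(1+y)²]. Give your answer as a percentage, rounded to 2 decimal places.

With y = 0.104:
  t   CF        PV=CF/(1+0.104)^t    t·PV        t(t+1)·PV
  1        15.00        13.5870        13.5870          27.1739
  2        15.00        12.3070        24.6141          73.8422
  3        15.00        11.1477        33.4430         133.7720
  4        15.00        10.0975        40.3901         201.9505
  5        15.00         9.1463        45.7315         274.3893
  6     1,015.00       560.5981     3,363.5884      23,545.1191
  Σ                    616.8836     3,521.3541      24,256.2470
P = 616.8836; D_Mac = 5.70830 yrs; D_mod = 5.17056 yrs; C = 32.26133.
Duration effect: -5.17056 × (-0.0045) = +0.023268
Convexity effect: 0.5 × 32.26133 × (-0.0045)² = +0.0003266
ΔP/P ≈ +0.023268 + 0.0003266 = +0.023594 = +2.3594%.

+2.36%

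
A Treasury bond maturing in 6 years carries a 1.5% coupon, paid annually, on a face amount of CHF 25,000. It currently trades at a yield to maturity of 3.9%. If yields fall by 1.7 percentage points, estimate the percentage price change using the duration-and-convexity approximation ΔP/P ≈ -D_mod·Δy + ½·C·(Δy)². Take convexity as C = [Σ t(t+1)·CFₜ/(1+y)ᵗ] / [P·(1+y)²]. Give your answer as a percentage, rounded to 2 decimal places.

With y = 0.039:
  t   CF        PV=CF/(1+0.039)^t    t·PV        t(t+1)·PV
  1       375.00       360.9240       360.9240         721.8479
  2       375.00       347.3763       694.7526       2,084.2577
  3       375.00       334.3371     1,003.0114       4,012.0457
  4       375.00       321.7874     1,287.1497       6,435.7486
  5       375.00       309.7088     1,548.5439       9,291.2637
  6    25,375.00    20,170.3189   121,021.9137     847,153.3957
  Σ                 21,844.4526   125,916.2953     869,698.5593
P = 21,844.4526; D_Mac = 5.76422 yrs; D_mod = 5.54786 yrs; C = 36.88047.
Duration effect: -5.54786 × (-0.017) = +0.094314
Convexity effect: 0.5 × 36.88047 × (-0.017)² = +0.0053292
ΔP/P ≈ +0.094314 + 0.0053292 = +0.099643 = +9.9643%.

+9.96%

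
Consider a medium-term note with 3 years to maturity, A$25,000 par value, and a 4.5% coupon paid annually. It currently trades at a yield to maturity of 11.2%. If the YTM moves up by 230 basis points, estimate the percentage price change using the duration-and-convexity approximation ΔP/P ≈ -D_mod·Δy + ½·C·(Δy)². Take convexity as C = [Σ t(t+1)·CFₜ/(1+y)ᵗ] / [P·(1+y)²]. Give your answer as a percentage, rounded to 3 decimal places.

With y = 0.112:
  t   CF        PV=CF/(1+0.112)^t    t·PV        t(t+1)·PV
  1     1,125.00     1,011.6906     1,011.6906       2,023.3813
  2     1,125.00       909.7937     1,819.5875       5,458.7625
  3    26,125.00    18,999.4897    56,998.4692     227,993.8768
  Σ                 20,920.9741    59,829.7474     235,476.0206
P = 20,920.9741; D_Mac = 2.85980 yrs; D_mod = 2.57176 yrs; C = 9.10239.
Duration effect: -2.57176 × (+0.023) = -0.059150
Convexity effect: 0.5 × 9.10239 × (0.023)² = +0.0024076
ΔP/P ≈ -0.059150 + 0.0024076 = -0.056743 = -5.6743%.

-5.674%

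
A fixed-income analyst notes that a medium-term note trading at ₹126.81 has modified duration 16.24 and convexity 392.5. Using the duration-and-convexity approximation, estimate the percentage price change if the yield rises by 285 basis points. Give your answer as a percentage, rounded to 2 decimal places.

Duration effect: -D_mod·Δy = -16.24 × (+0.0285) = -0.462840
Convexity effect: ½·C·(Δy)² = 0.5 × 392.5 × (0.0285)² = +0.1594040625
ΔP/P ≈ -0.462840 + 0.1594040625 = -0.3034359375
= -30.34359375%.

-30.34%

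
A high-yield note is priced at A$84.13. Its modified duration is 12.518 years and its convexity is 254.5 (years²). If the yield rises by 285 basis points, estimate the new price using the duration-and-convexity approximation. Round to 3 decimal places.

Duration effect: -D_mod·Δy = -12.518 × (+0.0285) = -0.356763
Convexity effect: ½·C·(Δy)² = 0.5 × 254.5 × (0.0285)² = +0.1033588125
ΔP/P ≈ -0.356763 + 0.1033588125 = -0.2534041875
New price ≈ 84.13 × (1 - 0.2534041875) = 62.811105705625.

A$62.811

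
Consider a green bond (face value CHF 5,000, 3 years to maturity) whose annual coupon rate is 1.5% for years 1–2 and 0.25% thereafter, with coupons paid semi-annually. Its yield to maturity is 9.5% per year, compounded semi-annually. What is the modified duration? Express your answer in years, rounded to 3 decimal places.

Periodic yield y = 0.0475. First find Macaulay duration:
  t   CF        PV=CF/(1+0.0475)^t    t·PV
  1        37.50        35.7995        35.7995
  2        37.50        34.1762        68.3523
  3        37.50        32.6264        97.8792
  4        37.50        31.1469       124.5877
  5         6.25         4.9558        24.7788
  6     5,006.25     3,789.5561    22,737.3368
  Σ                  3,928.2609    23,088.7343
P = 3,928.2609; Macaulay duration = 23,088.7343 / 3,928.2609 = 5.87760 half-year periods = 2.93880 years.
Modified duration = D_Mac / (1 + y) = 2.93880 / 1.0475 = 2.80554 years.

2.806 years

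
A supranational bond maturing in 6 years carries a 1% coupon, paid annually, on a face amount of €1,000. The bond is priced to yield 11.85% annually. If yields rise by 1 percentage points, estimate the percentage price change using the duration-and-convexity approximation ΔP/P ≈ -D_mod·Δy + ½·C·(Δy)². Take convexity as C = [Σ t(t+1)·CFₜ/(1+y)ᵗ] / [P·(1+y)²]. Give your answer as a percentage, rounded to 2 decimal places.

-5.02%

With y = 0.1185:
  t   CF        PV=CF/(1+0.1185)^t    t·PV        t(t+1)·PV
  1        10.00         8.9405         8.9405          17.8811
  2        10.00         7.9933        15.9867          47.9600
  3        10.00         7.1465        21.4394          85.7577
  4        10.00         6.3893        25.5574         127.7868
  5        10.00         5.7124        28.5621         171.3726
  6     1,010.00       515.8286     3,094.9718      21,664.8025
  Σ                    552.0107     3,195.4579      22,115.5607
P = 552.0107; D_Mac = 5.78876 yrs; D_mod = 5.17547 yrs; C = 32.02421.
Duration effect: -5.17547 × (+0.01) = -0.051755
Convexity effect: 0.5 × 32.02421 × (0.01)² = +0.0016012
ΔP/P ≈ -0.051755 + 0.0016012 = -0.050153 = -5.0153%.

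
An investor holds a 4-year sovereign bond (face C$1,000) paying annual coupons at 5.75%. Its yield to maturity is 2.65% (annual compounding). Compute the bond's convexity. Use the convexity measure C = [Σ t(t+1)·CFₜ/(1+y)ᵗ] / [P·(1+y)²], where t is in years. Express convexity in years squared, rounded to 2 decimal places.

17.11

With y = 0.0265:
  t   CF        PV=CF/(1+0.0265)^t    t·PV        t(t+1)·PV
  1        57.50        56.0156        56.0156         112.0312
  2        57.50        54.5695       109.1390         327.4170
  3        57.50        53.1607       159.4822         637.9288
  4     1,057.50       952.4552     3,809.8208      19,049.1042
  Σ                  1,116.2010     4,134.4576      20,126.4812
P = 1,116.2010.
Convexity = Σ t(t+1)·PV / [P·(1+y)²] = 20,126.4812 / (1,116.2010 × 1.053702) = 17.11227.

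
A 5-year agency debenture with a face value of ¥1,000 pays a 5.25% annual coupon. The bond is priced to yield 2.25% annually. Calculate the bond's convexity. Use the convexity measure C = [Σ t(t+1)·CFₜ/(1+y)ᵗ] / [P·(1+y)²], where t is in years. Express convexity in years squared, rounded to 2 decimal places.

25.33

With y = 0.0225:
  t   CF        PV=CF/(1+0.0225)^t    t·PV        t(t+1)·PV
  1        52.50        51.3447        51.3447         102.6895
  2        52.50        50.2149       100.4298         301.2894
  3        52.50        49.1099       147.3298         589.3192
  4        52.50        48.0293       192.1171         960.5855
  5     1,052.50       941.6847     4,708.4236      28,250.5414
  Σ                  1,140.3836     5,199.6450      30,204.4251
P = 1,140.3836.
Convexity = Σ t(t+1)·PV / [P·(1+y)²] = 30,204.4251 / (1,140.3836 × 1.045506) = 25.33337.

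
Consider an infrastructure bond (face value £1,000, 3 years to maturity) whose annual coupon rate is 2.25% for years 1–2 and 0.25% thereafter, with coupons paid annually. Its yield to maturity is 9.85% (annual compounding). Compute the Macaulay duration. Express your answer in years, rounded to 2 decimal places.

Periodic yield y = 0.0985. Discount each cash flow and weight by its year:
  t   CF        PV=CF/(1+0.0985)^t    t·PV
  1        22.50        20.4825        20.4825
  2        22.50        18.6459        37.2917
  3     1,002.50       756.2828     2,268.8483
  Σ                    795.4111     2,326.6225
Price P = Σ PV = 795.4111.
Macaulay duration = Σ(t·PV) / P = 2,326.6225 / 795.4111 = 2.92506 years.

2.93 years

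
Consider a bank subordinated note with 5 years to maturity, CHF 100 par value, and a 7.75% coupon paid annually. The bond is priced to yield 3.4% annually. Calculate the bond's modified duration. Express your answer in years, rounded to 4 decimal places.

Periodic yield y = 0.034. First find Macaulay duration:
  t   CF        PV=CF/(1+0.034)^t    t·PV
  1         7.75         7.4952         7.4952
  2         7.75         7.2487        14.4974
  3         7.75         7.0104        21.0311
  4         7.75         6.7798        27.1194
  5       107.75        91.1622       455.8108
  Σ                    119.6962       525.9538
P = 119.6962; Macaulay duration = 525.9538 / 119.6962 = 4.39407 years.
Modified duration = D_Mac / (1 + y) = 4.39407 / 1.034 = 4.24959 years.

4.2496 years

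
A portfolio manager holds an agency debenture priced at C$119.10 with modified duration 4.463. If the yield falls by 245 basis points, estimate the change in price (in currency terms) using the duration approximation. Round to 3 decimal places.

Duration approximation: ΔP/P ≈ -D_mod · Δy = -4.463 × (-0.0245) = +0.1093435.
ΔP ≈ 119.10 × (+0.1093435) = +13.02281085.

+C$13.023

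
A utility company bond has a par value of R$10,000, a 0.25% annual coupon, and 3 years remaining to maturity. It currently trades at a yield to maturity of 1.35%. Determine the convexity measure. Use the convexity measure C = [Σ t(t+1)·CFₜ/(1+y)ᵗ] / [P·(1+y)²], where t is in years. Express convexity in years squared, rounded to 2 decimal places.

With y = 0.0135:
  t   CF        PV=CF/(1+0.0135)^t    t·PV        t(t+1)·PV
  1        25.00        24.6670        24.6670          49.3340
  2        25.00        24.3384        48.6769         146.0306
  3    10,025.00     9,629.7081    28,889.1243     115,556.4970
  Σ                  9,678.7135    28,962.4681     115,751.8616
P = 9,678.7135.
Convexity = Σ t(t+1)·PV / [P·(1+y)²] = 115,751.8616 / (9,678.7135 × 1.027182) = 11.64294.

11.64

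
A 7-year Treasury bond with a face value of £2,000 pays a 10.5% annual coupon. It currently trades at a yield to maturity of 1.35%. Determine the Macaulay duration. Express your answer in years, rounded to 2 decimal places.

Periodic yield y = 0.0135. Discount each cash flow and weight by its year:
  t   CF        PV=CF/(1+0.0135)^t    t·PV
  1       210.00       207.2028       207.2028
  2       210.00       204.4428       408.8856
  3       210.00       201.7196       605.1587
  4       210.00       199.0326       796.1305
  5       210.00       196.3815       981.9074
  6       210.00       193.7656     1,162.5939
  7     2,210.00     2,011.9909    14,083.9360
  Σ                  3,214.5357    18,245.8148
Price P = Σ PV = 3,214.5357.
Macaulay duration = Σ(t·PV) / P = 18,245.8148 / 3,214.5357 = 5.67603 years.

5.68 years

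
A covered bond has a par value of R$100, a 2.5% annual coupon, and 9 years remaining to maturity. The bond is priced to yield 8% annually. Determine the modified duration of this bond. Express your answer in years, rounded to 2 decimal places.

Periodic yield y = 0.08. First find Macaulay duration:
  t   CF        PV=CF/(1+0.08)^t    t·PV
  1         2.50         2.3148         2.3148
  2         2.50         2.1433         4.2867
  3         2.50         1.9846         5.9537
  4         2.50         1.8376         7.3503
  5         2.50         1.7015         8.5073
  6         2.50         1.5754         9.4525
  7         2.50         1.4587        10.2111
  8         2.50         1.3507        10.8054
  9       102.50        51.2755       461.4797
  Σ                     65.6421       520.3615
P = 65.6421; Macaulay duration = 520.3615 / 65.6421 = 7.92725 years.
Modified duration = D_Mac / (1 + y) = 7.92725 / 1.08 = 7.34005 years.

7.34 years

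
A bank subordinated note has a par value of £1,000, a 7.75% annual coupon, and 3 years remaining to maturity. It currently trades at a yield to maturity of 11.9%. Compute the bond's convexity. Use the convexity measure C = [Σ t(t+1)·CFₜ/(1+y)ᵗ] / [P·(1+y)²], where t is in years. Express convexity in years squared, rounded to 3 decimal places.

8.639

With y = 0.119:
  t   CF        PV=CF/(1+0.119)^t    t·PV        t(t+1)·PV
  1        77.50        69.2583        69.2583         138.5165
  2        77.50        61.8930       123.7860         371.3580
  3     1,077.50       769.0012     2,307.0036       9,228.0144
  Σ                    900.1525     2,500.0479       9,737.8890
P = 900.1525.
Convexity = Σ t(t+1)·PV / [P·(1+y)²] = 9,737.8890 / (900.1525 × 1.252161) = 8.63950.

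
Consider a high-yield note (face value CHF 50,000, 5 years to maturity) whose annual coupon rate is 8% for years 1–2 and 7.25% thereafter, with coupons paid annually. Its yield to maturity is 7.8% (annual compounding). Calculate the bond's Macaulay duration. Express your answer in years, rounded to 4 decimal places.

Periodic yield y = 0.078. Discount each cash flow and weight by its year:
  t   CF        PV=CF/(1+0.078)^t    t·PV
  1     4,000.00     3,710.5751     3,710.5751
  2     4,000.00     3,442.0920     6,884.1839
  3     3,625.00     2,893.6882     8,681.0645
  4     3,625.00     2,684.3118    10,737.2474
  5    53,625.00    36,836.0879   184,180.4396
  Σ                 49,566.7550   214,193.5106
Price P = Σ PV = 49,566.7550.
Macaulay duration = Σ(t·PV) / P = 214,193.5106 / 49,566.7550 = 4.32131 years.

4.3213 years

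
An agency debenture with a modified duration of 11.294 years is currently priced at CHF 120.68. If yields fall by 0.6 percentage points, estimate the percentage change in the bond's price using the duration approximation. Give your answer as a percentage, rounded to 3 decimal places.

+6.776%

Duration approximation: ΔP/P ≈ -D_mod · Δy = -11.294 × (-0.006) = +0.067764.
As a percentage: +6.7764%.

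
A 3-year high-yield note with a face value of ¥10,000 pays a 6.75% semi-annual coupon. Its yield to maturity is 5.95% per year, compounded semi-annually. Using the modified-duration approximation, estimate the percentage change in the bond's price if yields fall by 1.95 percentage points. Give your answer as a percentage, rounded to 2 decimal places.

+5.24%

Periodic yield y = 0.02975. Modified duration first:
  t   CF        PV=CF/(1+0.02975)^t    t·PV
  1       337.50       327.7495       327.7495
  2       337.50       318.2806       636.5612
  3       337.50       309.0853       927.2560
  4       337.50       300.1557     1,200.6227
  5       337.50       291.4840     1,457.4202
  6    10,337.50     8,670.1122    52,020.6733
  Σ                 10,216.8673    56,570.2829
P = 10,216.8673; D_Mac = 5.53695 half-year periods = 2.76847 yrs; D_mod = 2.76847/(1+0.02975) = 2.68849 yrs.
ΔP/P ≈ -D_mod · Δy = -2.68849 × (-0.0195) = +0.052426 = +5.2426%.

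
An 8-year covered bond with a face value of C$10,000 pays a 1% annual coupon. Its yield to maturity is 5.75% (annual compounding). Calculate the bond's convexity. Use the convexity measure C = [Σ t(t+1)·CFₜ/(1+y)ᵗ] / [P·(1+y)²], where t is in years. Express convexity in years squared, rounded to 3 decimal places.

With y = 0.0575:
  t   CF        PV=CF/(1+0.0575)^t    t·PV        t(t+1)·PV
  1       100.00        94.5626        94.5626         189.1253
  2       100.00        89.4209       178.8419         536.5257
  3       100.00        84.5588       253.6764       1,014.7057
  4       100.00        79.9611       319.8442       1,599.2210
  5       100.00        75.6133       378.0664       2,268.3986
  6       100.00        71.5019       429.0116       3,003.0809
  7       100.00        67.6141       473.2988       3,786.3904
  8    10,100.00     6,457.7074    51,661.6595     464,954.9352
  Σ                  7,020.9402    53,788.9614     477,352.3829
P = 7,020.9402.
Convexity = Σ t(t+1)·PV / [P·(1+y)²] = 477,352.3829 / (7,020.9402 × 1.118306) = 60.79713.

60.797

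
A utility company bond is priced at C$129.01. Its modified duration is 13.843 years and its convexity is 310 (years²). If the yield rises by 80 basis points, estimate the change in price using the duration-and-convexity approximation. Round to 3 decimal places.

-C$13.007

Duration effect: -D_mod·Δy = -13.843 × (+0.008) = -0.110744
Convexity effect: ½·C·(Δy)² = 0.5 × 310 × (0.008)² = +0.0099200
ΔP/P ≈ -0.110744 + 0.0099200 = -0.100824
ΔP ≈ 129.01 × (-0.100824) = -13.00730424.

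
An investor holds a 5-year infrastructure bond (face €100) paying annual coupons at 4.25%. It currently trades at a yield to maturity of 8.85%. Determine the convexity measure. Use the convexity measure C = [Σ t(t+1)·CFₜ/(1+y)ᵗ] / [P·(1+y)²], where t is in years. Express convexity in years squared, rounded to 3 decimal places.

22.388

With y = 0.0885:
  t   CF        PV=CF/(1+0.0885)^t    t·PV        t(t+1)·PV
  1         4.25         3.9045         3.9045           7.8089
  2         4.25         3.5870         7.1740          21.5220
  3         4.25         3.2954         9.8861          39.5444
  4         4.25         3.0274        12.1098          60.5488
  5       104.25        68.2235       341.1174       2,046.7045
  Σ                     82.0377       374.1917       2,176.1286
P = 82.0377.
Convexity = Σ t(t+1)·PV / [P·(1+y)²] = 2,176.1286 / (82.0377 × 1.184832) = 22.38793.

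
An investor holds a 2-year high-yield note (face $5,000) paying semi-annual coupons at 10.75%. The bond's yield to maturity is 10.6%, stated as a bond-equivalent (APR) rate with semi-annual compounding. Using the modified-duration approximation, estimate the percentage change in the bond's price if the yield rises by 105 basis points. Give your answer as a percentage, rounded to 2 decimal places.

-1.85%

Periodic yield y = 0.053. Modified duration first:
  t   CF        PV=CF/(1+0.053)^t    t·PV
  1       268.75       255.2232       255.2232
  2       268.75       242.3772       484.7544
  3       268.75       230.1778       690.5333
  4     5,268.75     4,285.4271    17,141.7082
  Σ                  5,013.2052    18,572.2190
P = 5,013.2052; D_Mac = 3.70466 half-year periods = 1.85233 yrs; D_mod = 1.85233/(1+0.053) = 1.75910 yrs.
ΔP/P ≈ -D_mod · Δy = -1.75910 × (+0.0105) = -0.018471 = -1.8471%.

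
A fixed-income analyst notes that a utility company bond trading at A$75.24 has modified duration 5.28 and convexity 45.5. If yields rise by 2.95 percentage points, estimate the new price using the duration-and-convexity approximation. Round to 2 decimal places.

A$65.01

Duration effect: -D_mod·Δy = -5.28 × (+0.0295) = -0.155760
Convexity effect: ½·C·(Δy)² = 0.5 × 45.5 × (0.0295)² = +0.0197981875
ΔP/P ≈ -0.155760 + 0.0197981875 = -0.1359618125
New price ≈ 75.24 × (1 - 0.1359618125) = 65.0102332275.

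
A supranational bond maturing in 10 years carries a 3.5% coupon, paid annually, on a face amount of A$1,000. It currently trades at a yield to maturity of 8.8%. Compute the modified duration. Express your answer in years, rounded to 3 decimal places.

Periodic yield y = 0.088. First find Macaulay duration:
  t   CF        PV=CF/(1+0.088)^t    t·PV
  1        35.00        32.1691        32.1691
  2        35.00        29.5672        59.1344
  3        35.00        27.1757        81.5272
  4        35.00        24.9777        99.9108
  5        35.00        22.9574       114.7872
  6        35.00        21.1006       126.6036
  7        35.00        19.3939       135.7575
  8        35.00        17.8253       142.6024
  9        35.00        16.3835       147.4519
  10    1,035.00       445.2987     4,452.9867
  Σ                    656.8492     5,392.9309
P = 656.8492; Macaulay duration = 5,392.9309 / 656.8492 = 8.21030 years.
Modified duration = D_Mac / (1 + y) = 8.21030 / 1.088 = 7.54623 years.

7.546 years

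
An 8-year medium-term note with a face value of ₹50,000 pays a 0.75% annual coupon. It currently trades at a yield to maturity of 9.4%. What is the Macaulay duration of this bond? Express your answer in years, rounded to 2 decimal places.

7.69 years

Periodic yield y = 0.094. Discount each cash flow and weight by its year:
  t   CF        PV=CF/(1+0.094)^t    t·PV
  1       375.00       342.7788       342.7788
  2       375.00       313.3261       626.6523
  3       375.00       286.4041       859.2124
  4       375.00       261.7954     1,047.1815
  5       375.00       239.3011     1,196.5054
  6       375.00       218.7396     1,312.4374
  7       375.00       199.9448     1,399.6133
  8    50,375.00    24,551.4125   196,411.3000
  Σ                 26,413.7024   203,195.6811
Price P = Σ PV = 26,413.7024.
Macaulay duration = Σ(t·PV) / P = 203,195.6811 / 26,413.7024 = 7.69281 years.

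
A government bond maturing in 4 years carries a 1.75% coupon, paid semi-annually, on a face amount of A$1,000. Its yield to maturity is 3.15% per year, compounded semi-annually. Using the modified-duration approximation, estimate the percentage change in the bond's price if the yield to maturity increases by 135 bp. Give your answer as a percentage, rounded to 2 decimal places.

-5.15%

Periodic yield y = 0.01575. Modified duration first:
  t   CF        PV=CF/(1+0.01575)^t    t·PV
  1         8.75         8.6143         8.6143
  2         8.75         8.4808        16.9615
  3         8.75         8.3493        25.0478
  4         8.75         8.2198        32.8792
  5         8.75         8.0923        40.4617
  6         8.75         7.9669        47.8011
  7         8.75         7.8433        54.9033
  8     1,008.75       890.2027     7,121.6215
  Σ                    947.7693     7,348.2903
P = 947.7693; D_Mac = 7.75325 half-year periods = 3.87662 yrs; D_mod = 3.87662/(1+0.01575) = 3.81651 yrs.
ΔP/P ≈ -D_mod · Δy = -3.81651 × (+0.0135) = -0.051523 = -5.1523%.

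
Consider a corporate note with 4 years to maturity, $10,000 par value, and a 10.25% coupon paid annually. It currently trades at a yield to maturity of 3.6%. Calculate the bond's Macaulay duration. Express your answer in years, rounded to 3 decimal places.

3.534 years

Periodic yield y = 0.036. Discount each cash flow and weight by its year:
  t   CF        PV=CF/(1+0.036)^t    t·PV
  1     1,025.00       989.3822       989.3822
  2     1,025.00       955.0022     1,910.0043
  3     1,025.00       921.8168     2,765.4503
  4    11,025.00     9,570.6091    38,282.4362
  Σ                 12,436.8102    43,947.2731
Price P = Σ PV = 12,436.8102.
Macaulay duration = Σ(t·PV) / P = 43,947.2731 / 12,436.8102 = 3.53365 years.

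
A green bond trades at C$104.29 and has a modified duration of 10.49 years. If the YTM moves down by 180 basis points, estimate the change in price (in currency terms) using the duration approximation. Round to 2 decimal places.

Duration approximation: ΔP/P ≈ -D_mod · Δy = -10.49 × (-0.018) = +0.188820.
ΔP ≈ 104.29 × (+0.188820) = +19.6920378.

+C$19.69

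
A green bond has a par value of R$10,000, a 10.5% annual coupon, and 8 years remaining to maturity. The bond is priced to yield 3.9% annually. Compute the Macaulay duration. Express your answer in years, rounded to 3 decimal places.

Periodic yield y = 0.039. Discount each cash flow and weight by its year:
  t   CF        PV=CF/(1+0.039)^t    t·PV
  1     1,050.00     1,010.5871     1,010.5871
  2     1,050.00       972.6536     1,945.3072
  3     1,050.00       936.1440     2,808.4320
  4     1,050.00       901.0048     3,604.0192
  5     1,050.00       867.1846     4,335.9230
  6     1,050.00       834.6339     5,007.8033
  7     1,050.00       803.3050     5,623.1349
  8    11,050.00     8,136.5050    65,092.0403
  Σ                 14,462.0180    89,427.2472
Price P = Σ PV = 14,462.0180.
Macaulay duration = Σ(t·PV) / P = 89,427.2472 / 14,462.0180 = 6.18359 years.

6.184 years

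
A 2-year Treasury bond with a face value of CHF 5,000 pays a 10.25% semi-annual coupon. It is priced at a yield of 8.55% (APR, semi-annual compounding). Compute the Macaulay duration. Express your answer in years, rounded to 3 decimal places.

Periodic yield y = 0.04275. Discount each cash flow and weight by its period:
  t   CF        PV=CF/(1+0.04275)^t    t·PV
  1       256.25       245.7444       245.7444
  2       256.25       235.6696       471.3391
  3       256.25       226.0077       678.0232
  4     5,256.25     4,445.8542    17,783.4169
  Σ                  5,153.2759    19,178.5236
Price P = Σ PV = 5,153.2759.
Macaulay duration = Σ(t·PV) / P = 19,178.5236 / 5,153.2759 = 3.72162 half-year periods.
In years: 3.72162 / 2 = 1.86081 years.

1.861 years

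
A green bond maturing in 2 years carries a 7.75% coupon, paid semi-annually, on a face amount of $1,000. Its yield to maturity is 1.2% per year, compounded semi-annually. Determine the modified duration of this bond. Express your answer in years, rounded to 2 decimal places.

Periodic yield y = 0.006. First find Macaulay duration:
  t   CF        PV=CF/(1+0.006)^t    t·PV
  1        38.75        38.5189        38.5189
  2        38.75        38.2892        76.5783
  3        38.75        38.0608       114.1824
  4     1,038.75     1,014.1895     4,056.7580
  Σ                  1,129.0583     4,286.0376
P = 1,129.0583; Macaulay duration = 4,286.0376 / 1,129.0583 = 3.79612 half-year periods = 1.89806 years.
Modified duration = D_Mac / (1 + y) = 1.89806 / 1.006 = 1.88674 years.

1.89 years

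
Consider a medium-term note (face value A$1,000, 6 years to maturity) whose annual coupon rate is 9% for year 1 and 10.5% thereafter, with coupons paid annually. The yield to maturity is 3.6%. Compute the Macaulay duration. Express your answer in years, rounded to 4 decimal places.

Periodic yield y = 0.036. Discount each cash flow and weight by its year:
  t   CF        PV=CF/(1+0.036)^t    t·PV
  1        90.00        86.8726        86.8726
  2       105.00        97.8295       195.6590
  3       105.00        94.4300       283.2900
  4       105.00        91.1487       364.5946
  5       105.00        87.9813       439.9066
  6     1,105.00       893.7247     5,362.3480
  Σ                  1,351.9867     6,732.6709
Price P = Σ PV = 1,351.9867.
Macaulay duration = Σ(t·PV) / P = 6,732.6709 / 1,351.9867 = 4.97983 years.

4.9798 years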